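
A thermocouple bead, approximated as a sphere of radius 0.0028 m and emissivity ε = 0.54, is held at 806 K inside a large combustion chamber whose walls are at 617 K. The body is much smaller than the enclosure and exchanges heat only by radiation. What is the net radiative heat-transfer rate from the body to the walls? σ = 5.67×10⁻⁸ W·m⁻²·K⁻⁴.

P_net ≈ 0.836 W

For a small grey body in a large enclosure: P_net = εσA(T_body⁴ − T_wall⁴).
A = 4πr² = 9.852×10⁻⁵ m²; T_body⁴ − T_wall⁴ = 4.220×10¹¹ − 1.449×10¹¹ = 2.771×10¹¹ K⁴.
|P_net| = 0.54·5.67×10⁻⁸·9.852×10⁻⁵·2.771×10¹¹.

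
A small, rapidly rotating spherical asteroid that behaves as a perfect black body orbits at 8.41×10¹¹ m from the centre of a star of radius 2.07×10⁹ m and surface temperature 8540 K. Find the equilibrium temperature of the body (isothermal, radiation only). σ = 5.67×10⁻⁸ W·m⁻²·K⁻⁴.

T ≈ 300 K

The star's surface emits σT_*⁴; at distance d the flux is S = σT_*⁴(R_*/d)².
S = 5.67×10⁻⁸·(8540)⁴·(2.07×10⁹/8.41×10¹¹)² = 1827 W/m².
For an isothermal sphere T⁴ = (1−a)S/(4σ) = 8.056×10⁹ K⁴.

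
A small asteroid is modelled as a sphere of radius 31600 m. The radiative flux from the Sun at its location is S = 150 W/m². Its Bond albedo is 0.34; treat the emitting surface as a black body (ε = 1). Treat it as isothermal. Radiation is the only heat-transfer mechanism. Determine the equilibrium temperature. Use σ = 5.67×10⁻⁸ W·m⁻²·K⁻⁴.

T ≈ 145 K

At equilibrium, absorbed power = emitted power.
Absorbing cross-section = πr² = 3.137×10⁹ m²; emitting surface = 4πr² = 1.255×10¹⁰ m² (ratio 4).
(1−a)S·A_cross = εσ·A_surf·T⁴  ⇒  T⁴ = (1−a)S/(4σ).
T⁴ = 0.660·150/(4·5.67×10⁻⁸) = 4.365×10⁸ K⁴.
T = (4.365×10⁸)^(1/4).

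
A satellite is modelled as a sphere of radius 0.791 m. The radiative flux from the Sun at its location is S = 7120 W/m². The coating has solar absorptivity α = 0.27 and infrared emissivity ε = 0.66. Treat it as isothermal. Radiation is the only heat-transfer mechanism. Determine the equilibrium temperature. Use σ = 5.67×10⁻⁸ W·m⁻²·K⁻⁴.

T ≈ 337 K

At equilibrium, absorbed power = emitted power.
Absorbing cross-section = πr² = 1.966 m²; emitting surface = 4πr² = 7.863 m² (ratio 4).
αS·A_cross = εσ·A_surf·T⁴  ⇒  T⁴ = αS/(ε·4σ).
T⁴ = 0.270·7120/(0.66·4·5.67×10⁻⁸) = 1.284×10¹⁰ K⁴.
T = (1.284×10¹⁰)^(1/4).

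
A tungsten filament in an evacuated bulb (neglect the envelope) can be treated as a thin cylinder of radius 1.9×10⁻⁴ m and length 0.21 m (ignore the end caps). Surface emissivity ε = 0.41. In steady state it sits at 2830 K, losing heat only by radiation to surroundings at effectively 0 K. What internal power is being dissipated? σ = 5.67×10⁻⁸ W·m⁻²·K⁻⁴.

Steady state: P = εσA T⁴.
A = 2πrL = 2.507×10⁻⁴ m²; T⁴ = (2830)⁴ = 6.414×10¹³ K⁴.
P = 0.41 × 5.67×10⁻⁸ × 2.507×10⁻⁴ × 6.414×10¹³.

P ≈ 374 W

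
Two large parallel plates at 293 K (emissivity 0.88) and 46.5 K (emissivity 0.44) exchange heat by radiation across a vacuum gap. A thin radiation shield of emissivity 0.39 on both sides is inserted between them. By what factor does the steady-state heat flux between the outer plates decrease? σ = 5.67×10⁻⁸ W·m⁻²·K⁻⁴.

Without shield: q₀ = σΔ(T⁴)/(1/ε₁+1/ε₂−1) with denominator 2.409.
With shield the two gaps are in series; the resistances add: (1/ε₁+1/ε_s−1)+(1/ε_s+1/ε₂−1) = 2.700+3.837 = 6.537.
Heat-flux ratio q₀/q = 6.537/2.409.

factor ≈ 2.71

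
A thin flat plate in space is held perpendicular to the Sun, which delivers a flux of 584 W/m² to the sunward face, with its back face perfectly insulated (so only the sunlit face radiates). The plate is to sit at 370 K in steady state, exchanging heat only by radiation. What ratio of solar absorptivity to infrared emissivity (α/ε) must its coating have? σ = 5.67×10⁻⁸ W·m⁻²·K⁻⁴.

α/ε ≈ 1.82

Balance: αS·A = εσ·1A·T⁴ ⇒ α/ε = σT⁴/S.
α/ε = 5.67×10⁻⁸·(370)⁴/584 = 5.67×10⁻⁸·1.874×10¹⁰/584.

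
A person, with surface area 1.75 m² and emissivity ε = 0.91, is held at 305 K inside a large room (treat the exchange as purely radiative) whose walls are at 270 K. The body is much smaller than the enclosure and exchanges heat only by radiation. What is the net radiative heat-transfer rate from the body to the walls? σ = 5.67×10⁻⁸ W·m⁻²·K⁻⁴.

P_net ≈ 302 W

For a small grey body in a large enclosure: P_net = εσA(T_body⁴ − T_wall⁴).
A = 1.75 m²; T_body⁴ − T_wall⁴ = 8.654×10⁹ − 5.314×10⁹ = 3.339×10⁹ K⁴.
|P_net| = 0.91·5.67×10⁻⁸·1.750·3.339×10⁹.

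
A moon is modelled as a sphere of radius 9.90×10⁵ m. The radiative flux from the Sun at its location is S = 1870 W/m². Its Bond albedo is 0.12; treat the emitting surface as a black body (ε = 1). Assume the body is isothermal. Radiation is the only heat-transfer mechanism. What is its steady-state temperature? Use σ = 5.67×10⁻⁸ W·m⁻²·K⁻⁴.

At equilibrium, absorbed power = emitted power.
Absorbing cross-section = πr² = 3.079×10¹² m²; emitting surface = 4πr² = 1.232×10¹³ m² (ratio 4).
(1−a)S·A_cross = εσ·A_surf·T⁴  ⇒  T⁴ = (1−a)S/(4σ).
T⁴ = 0.880·1870/(4·5.67×10⁻⁸) = 7.256×10⁹ K⁴.
T = (7.256×10⁹)^(1/4).

T ≈ 292 K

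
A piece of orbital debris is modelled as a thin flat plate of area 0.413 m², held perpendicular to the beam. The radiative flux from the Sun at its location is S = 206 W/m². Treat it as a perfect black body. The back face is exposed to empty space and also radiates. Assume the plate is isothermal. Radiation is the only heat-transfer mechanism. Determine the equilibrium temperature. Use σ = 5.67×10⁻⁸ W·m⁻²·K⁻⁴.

T ≈ 206 K

At equilibrium, absorbed power = emitted power.
Absorbing cross-section = A = 0.4130 m²; emitting surface = 2A = 0.8260 m² (ratio 2).
S·A_cross = εσ·A_surf·T⁴  ⇒  T⁴ = S/(2σ).
T⁴ = 1.00·206/(2·5.67×10⁻⁸) = 1.817×10⁹ K⁴.
T = (1.817×10⁹)^(1/4).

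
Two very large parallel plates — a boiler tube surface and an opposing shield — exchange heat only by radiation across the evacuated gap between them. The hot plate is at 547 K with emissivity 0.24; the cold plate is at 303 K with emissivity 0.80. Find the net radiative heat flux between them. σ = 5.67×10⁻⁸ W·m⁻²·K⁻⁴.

q ≈ 1040 W/m²

For two infinite grey parallel plates, q = σ(T₁⁴ − T₂⁴)/(1/ε₁ + 1/ε₂ − 1).
T₁⁴ − T₂⁴ = 8.953×10¹⁰ − 8.429×10⁹ = 8.110×10¹⁰ K⁴.
1/ε₁ + 1/ε₂ − 1 = 4.167 + 1.250 − 1 = 4.417.
q = 5.67×10⁻⁸ × 8.110×10¹⁰ / 4.417.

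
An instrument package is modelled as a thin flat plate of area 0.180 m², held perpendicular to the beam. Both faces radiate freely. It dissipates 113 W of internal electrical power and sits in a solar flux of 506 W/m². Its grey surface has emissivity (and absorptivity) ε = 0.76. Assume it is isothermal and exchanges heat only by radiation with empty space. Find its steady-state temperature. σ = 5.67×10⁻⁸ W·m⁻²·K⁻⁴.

T ≈ 329 K

At steady state, absorbed solar power + internal power = radiated power.
Absorbed: α·S·A_cross = 0.76·506·0.1800 = 69.22 W (cross-section A).
Total input = 69.22 + 113 = 182.2 W.
Radiated: εσ·A_surf·T⁴ with A_surf = 2A = 0.3600 m².
T⁴ = 182.2/(0.76·5.67×10⁻⁸·0.3600) = 1.175×10¹⁰ K⁴.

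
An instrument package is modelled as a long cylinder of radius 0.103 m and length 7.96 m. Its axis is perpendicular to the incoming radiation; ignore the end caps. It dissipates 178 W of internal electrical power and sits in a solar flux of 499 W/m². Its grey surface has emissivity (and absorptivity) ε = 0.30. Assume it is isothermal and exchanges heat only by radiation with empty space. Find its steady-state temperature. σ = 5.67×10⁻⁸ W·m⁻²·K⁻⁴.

At steady state, absorbed solar power + internal power = radiated power.
Absorbed: α·S·A_cross = 0.30·499·1.640 = 245.5 W (cross-section 2rL).
Total input = 245.5 + 178 = 423.5 W.
Radiated: εσ·A_surf·T⁴ with A_surf = 2πrL = 5.151 m².
T⁴ = 423.5/(0.30·5.67×10⁻⁸·5.151) = 4.833×10⁹ K⁴.

T ≈ 264 K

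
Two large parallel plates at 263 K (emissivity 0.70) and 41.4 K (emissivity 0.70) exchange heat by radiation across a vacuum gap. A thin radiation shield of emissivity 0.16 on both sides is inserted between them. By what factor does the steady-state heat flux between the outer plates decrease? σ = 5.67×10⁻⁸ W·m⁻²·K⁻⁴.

Without shield: q₀ = σΔ(T⁴)/(1/ε₁+1/ε₂−1) with denominator 1.857.
With shield the two gaps are in series; the resistances add: (1/ε₁+1/ε_s−1)+(1/ε_s+1/ε₂−1) = 6.679+6.679 = 13.36.
Heat-flux ratio q₀/q = 13.36/1.857.

factor ≈ 7.19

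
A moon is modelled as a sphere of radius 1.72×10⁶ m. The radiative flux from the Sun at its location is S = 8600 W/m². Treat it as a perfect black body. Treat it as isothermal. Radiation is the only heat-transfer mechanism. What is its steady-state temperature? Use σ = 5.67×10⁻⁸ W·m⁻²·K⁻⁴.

T ≈ 441 K

At equilibrium, absorbed power = emitted power.
Absorbing cross-section = πr² = 9.294×10¹² m²; emitting surface = 4πr² = 3.718×10¹³ m² (ratio 4).
S·A_cross = εσ·A_surf·T⁴  ⇒  T⁴ = S/(4σ).
T⁴ = 1.00·8600/(4·5.67×10⁻⁸) = 3.792×10¹⁰ K⁴.
T = (3.792×10¹⁰)^(1/4).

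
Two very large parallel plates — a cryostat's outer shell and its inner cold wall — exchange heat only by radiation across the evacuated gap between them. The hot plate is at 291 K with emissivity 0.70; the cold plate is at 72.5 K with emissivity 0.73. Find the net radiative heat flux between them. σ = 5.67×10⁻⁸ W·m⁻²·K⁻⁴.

For two infinite grey parallel plates, q = σ(T₁⁴ − T₂⁴)/(1/ε₁ + 1/ε₂ − 1).
T₁⁴ − T₂⁴ = 7.171×10⁹ − 2.763×10⁷ = 7.143×10⁹ K⁴.
1/ε₁ + 1/ε₂ − 1 = 1.429 + 1.370 − 1 = 1.798.
q = 5.67×10⁻⁸ × 7.143×10⁹ / 1.798.

q ≈ 225 W/m²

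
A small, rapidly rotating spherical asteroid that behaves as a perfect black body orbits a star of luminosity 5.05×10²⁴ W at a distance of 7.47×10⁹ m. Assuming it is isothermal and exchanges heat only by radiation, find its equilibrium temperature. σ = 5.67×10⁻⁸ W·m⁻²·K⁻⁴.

T ≈ 422 K

First find the stellar flux at distance d: S = L/(4πd²) = 5.05×10²⁴/(4π·(7.47×10⁹)²) = 7202 W/m².
For an isothermal sphere, absorbed (1−a)S·πr² = emitted σ·4πr²·T⁴, so T⁴ = (1−a)S/(4σ).
T⁴ = 1.00·7202/(4·5.67×10⁻⁸) = 3.175×10¹⁰ K⁴.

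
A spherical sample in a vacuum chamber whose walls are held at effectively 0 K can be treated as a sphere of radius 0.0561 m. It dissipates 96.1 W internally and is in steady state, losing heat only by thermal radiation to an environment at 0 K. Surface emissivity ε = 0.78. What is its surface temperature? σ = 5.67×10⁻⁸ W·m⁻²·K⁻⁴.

T ≈ 484 K

Steady state: internal power = radiated power, P = εσA T⁴.
Radiating area A = 4πr² = 0.03955 m².
T⁴ = P/(εσA) = 96.1/(0.78·5.67×10⁻⁸·0.03955) = 5.494×10¹⁰ K⁴.
T = (5.494×10¹⁰)^(1/4).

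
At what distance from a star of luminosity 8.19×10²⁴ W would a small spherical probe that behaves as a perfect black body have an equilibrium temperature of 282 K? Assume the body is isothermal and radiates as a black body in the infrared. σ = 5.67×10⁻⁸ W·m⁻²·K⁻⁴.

d ≈ 2.13×10¹⁰ m

For an isothermal black-emitting sphere, (1−a)S·πr² = σ·4πr²·T⁴ ⇒ S = 4σT⁴/(1−a).
S = 4·5.67×10⁻⁸·(282)⁴/1.00 = 1434 W/m².
Flux falls as S = L/(4πd²), so d = √(L/(4πS)) = √(8.19×10²⁴/(4π·1434)).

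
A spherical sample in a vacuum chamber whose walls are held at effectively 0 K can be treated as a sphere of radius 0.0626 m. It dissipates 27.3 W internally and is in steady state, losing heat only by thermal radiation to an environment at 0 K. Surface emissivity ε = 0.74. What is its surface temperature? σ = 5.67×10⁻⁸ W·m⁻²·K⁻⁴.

Steady state: internal power = radiated power, P = εσA T⁴.
Radiating area A = 4πr² = 0.04924 m².
T⁴ = P/(εσA) = 27.3/(0.74·5.67×10⁻⁸·0.04924) = 1.321×10¹⁰ K⁴.
T = (1.321×10¹⁰)^(1/4).

T ≈ 339 K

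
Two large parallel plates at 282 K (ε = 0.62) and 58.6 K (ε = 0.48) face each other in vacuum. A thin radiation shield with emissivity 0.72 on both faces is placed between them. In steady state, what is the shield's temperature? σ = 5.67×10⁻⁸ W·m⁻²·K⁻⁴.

T_s ≈ 243 K

In steady state the net flux on the hot side equals that on the cold side.
σ(T₁⁴−T_s⁴)/D₁ = σ(T_s⁴−T₂⁴)/D₂, with D₁ = 1/ε₁+1/ε_s−1 = 2.002, D₂ = 1/ε_s+1/ε₂−1 = 2.472.
Solve for T_s⁴: T_s⁴ = (D₂·T₁⁴ + D₁·T₂⁴)/(D₁+D₂) = 3.500×10⁹ K⁴.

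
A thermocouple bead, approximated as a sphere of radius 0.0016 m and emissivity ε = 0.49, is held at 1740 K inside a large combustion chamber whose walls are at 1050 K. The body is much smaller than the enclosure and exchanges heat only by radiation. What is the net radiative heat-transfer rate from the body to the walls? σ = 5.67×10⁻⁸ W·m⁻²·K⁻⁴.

For a small grey body in a large enclosure: P_net = εσA(T_body⁴ − T_wall⁴).
A = 4πr² = 3.217×10⁻⁵ m²; T_body⁴ − T_wall⁴ = 9.166×10¹² − 1.216×10¹² = 7.951×10¹² K⁴.
|P_net| = 0.49·5.67×10⁻⁸·3.217×10⁻⁵·7.951×10¹².

P_net ≈ 7.11 W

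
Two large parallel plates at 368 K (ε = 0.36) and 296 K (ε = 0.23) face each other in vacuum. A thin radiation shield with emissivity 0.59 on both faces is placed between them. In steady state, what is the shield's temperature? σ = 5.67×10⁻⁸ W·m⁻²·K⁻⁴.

T_s ≈ 344 K

In steady state the net flux on the hot side equals that on the cold side.
σ(T₁⁴−T_s⁴)/D₁ = σ(T_s⁴−T₂⁴)/D₂, with D₁ = 1/ε₁+1/ε_s−1 = 3.473, D₂ = 1/ε_s+1/ε₂−1 = 5.043.
Solve for T_s⁴: T_s⁴ = (D₂·T₁⁴ + D₁·T₂⁴)/(D₁+D₂) = 1.399×10¹⁰ K⁴.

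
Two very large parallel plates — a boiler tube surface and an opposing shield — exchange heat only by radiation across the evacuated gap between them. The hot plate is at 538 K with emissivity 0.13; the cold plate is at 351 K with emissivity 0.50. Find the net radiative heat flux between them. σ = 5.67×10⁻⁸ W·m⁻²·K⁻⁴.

For two infinite grey parallel plates, q = σ(T₁⁴ − T₂⁴)/(1/ε₁ + 1/ε₂ − 1).
T₁⁴ − T₂⁴ = 8.378×10¹⁰ − 1.518×10¹⁰ = 6.860×10¹⁰ K⁴.
1/ε₁ + 1/ε₂ − 1 = 7.692 + 2.000 − 1 = 8.692.
q = 5.67×10⁻⁸ × 6.860×10¹⁰ / 8.692.

q ≈ 447 W/m²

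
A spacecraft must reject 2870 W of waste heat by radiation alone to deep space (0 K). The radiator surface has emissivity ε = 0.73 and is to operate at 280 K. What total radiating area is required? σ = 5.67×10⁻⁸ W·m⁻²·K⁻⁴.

P = εσA T⁴ ⇒ A = P/(εσT⁴).
T⁴ = 6.147×10⁹ K⁴.
A = 2870/(0.73 × 5.67×10⁻⁸ × 6.147×10⁹).

A ≈ 11.3 m²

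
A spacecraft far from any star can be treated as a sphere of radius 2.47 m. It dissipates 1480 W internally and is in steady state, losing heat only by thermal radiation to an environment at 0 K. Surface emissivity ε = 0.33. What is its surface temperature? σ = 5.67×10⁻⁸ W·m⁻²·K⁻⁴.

Steady state: internal power = radiated power, P = εσA T⁴.
Radiating area A = 4πr² = 76.67 m².
T⁴ = P/(εσA) = 1480/(0.33·5.67×10⁻⁸·76.67) = 1.032×10⁹ K⁴.
T = (1.032×10⁹)^(1/4).

T ≈ 179 K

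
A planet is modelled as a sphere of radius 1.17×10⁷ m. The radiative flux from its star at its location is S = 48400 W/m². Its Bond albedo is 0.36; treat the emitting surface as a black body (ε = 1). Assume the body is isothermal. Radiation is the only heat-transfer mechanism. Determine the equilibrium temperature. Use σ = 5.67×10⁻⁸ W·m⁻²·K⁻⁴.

At equilibrium, absorbed power = emitted power.
Absorbing cross-section = πr² = 4.301×10¹⁴ m²; emitting surface = 4πr² = 1.720×10¹⁵ m² (ratio 4).
(1−a)S·A_cross = εσ·A_surf·T⁴  ⇒  T⁴ = (1−a)S/(4σ).
T⁴ = 0.640·48400/(4·5.67×10⁻⁸) = 1.366×10¹¹ K⁴.
T = (1.366×10¹¹)^(1/4).

T ≈ 608 K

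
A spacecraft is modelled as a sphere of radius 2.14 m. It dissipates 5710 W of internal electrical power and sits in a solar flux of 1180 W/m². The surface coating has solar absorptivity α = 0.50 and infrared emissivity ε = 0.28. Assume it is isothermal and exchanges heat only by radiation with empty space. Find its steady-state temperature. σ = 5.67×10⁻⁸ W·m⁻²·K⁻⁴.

At steady state, absorbed solar power + internal power = radiated power.
Absorbed: α·S·A_cross = 0.50·1180·14.39 = 8488 W (cross-section πr²).
Total input = 8488 + 5710 = 14200 W.
Radiated: εσ·A_surf·T⁴ with A_surf = 4πr² = 57.55 m².
T⁴ = 14200/(0.28·5.67×10⁻⁸·57.55) = 1.554×10¹⁰ K⁴.

T ≈ 353 K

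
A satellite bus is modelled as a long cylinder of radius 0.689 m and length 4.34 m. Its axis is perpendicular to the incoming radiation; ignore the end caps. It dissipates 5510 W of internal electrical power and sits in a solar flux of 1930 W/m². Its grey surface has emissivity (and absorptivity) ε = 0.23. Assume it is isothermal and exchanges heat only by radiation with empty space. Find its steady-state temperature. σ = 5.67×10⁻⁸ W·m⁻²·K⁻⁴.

T ≈ 427 K

At steady state, absorbed solar power + internal power = radiated power.
Absorbed: α·S·A_cross = 0.23·1930·5.981 = 2655 W (cross-section 2rL).
Total input = 2655 + 5510 = 8165 W.
Radiated: εσ·A_surf·T⁴ with A_surf = 2πrL = 18.79 m².
T⁴ = 8165/(0.23·5.67×10⁻⁸·18.79) = 3.332×10¹⁰ K⁴.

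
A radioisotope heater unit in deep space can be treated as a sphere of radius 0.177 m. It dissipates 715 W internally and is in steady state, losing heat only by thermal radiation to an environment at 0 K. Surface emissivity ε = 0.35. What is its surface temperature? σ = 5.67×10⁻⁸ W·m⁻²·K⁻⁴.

T ≈ 550 K

Steady state: internal power = radiated power, P = εσA T⁴.
Radiating area A = 4πr² = 0.3937 m².
T⁴ = P/(εσA) = 715/(0.35·5.67×10⁻⁸·0.3937) = 9.152×10¹⁰ K⁴.
T = (9.152×10¹⁰)^(1/4).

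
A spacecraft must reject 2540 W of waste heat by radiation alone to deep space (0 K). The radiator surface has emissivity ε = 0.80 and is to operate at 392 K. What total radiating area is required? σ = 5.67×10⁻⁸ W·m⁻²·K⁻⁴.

P = εσA T⁴ ⇒ A = P/(εσT⁴).
T⁴ = 2.361×10¹⁰ K⁴.
A = 2540/(0.80 × 5.67×10⁻⁸ × 2.361×10¹⁰).

A ≈ 2.37 m²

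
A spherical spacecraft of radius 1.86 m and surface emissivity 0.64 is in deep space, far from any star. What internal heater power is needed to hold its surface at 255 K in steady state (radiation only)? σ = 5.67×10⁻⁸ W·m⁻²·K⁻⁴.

P = εσ·4πr²·T⁴.
4πr² = 43.47 m²; T⁴ = 4.228×10⁹ K⁴.
P = 0.64·5.67×10⁻⁸·43.47·4.228×10⁹.

P ≈ 6670 W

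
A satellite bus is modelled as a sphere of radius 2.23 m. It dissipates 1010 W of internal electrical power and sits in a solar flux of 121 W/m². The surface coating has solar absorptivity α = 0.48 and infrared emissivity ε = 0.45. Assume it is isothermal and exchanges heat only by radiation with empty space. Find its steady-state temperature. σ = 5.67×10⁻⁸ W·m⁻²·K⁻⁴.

T ≈ 186 K

At steady state, absorbed solar power + internal power = radiated power.
Absorbed: α·S·A_cross = 0.48·121·15.62 = 907.4 W (cross-section πr²).
Total input = 907.4 + 1010 = 1917 W.
Radiated: εσ·A_surf·T⁴ with A_surf = 4πr² = 62.49 m².
T⁴ = 1917/(0.45·5.67×10⁻⁸·62.49) = 1.203×10⁹ K⁴.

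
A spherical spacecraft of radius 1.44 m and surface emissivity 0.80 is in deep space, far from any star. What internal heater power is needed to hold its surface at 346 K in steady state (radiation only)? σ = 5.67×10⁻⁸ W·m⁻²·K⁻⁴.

P = εσ·4πr²·T⁴.
4πr² = 26.06 m²; T⁴ = 1.433×10¹⁰ K⁴.
P = 0.80·5.67×10⁻⁸·26.06·1.433×10¹⁰.

P ≈ 16900 W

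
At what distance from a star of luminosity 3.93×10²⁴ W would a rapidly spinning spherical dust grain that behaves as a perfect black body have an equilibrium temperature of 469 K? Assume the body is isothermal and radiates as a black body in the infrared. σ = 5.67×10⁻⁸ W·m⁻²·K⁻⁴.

For an isothermal black-emitting sphere, (1−a)S·πr² = σ·4πr²·T⁴ ⇒ S = 4σT⁴/(1−a).
S = 4·5.67×10⁻⁸·(469)⁴/1.00 = 10970 W/m².
Flux falls as S = L/(4πd²), so d = √(L/(4πS)) = √(3.93×10²⁴/(4π·10970)).

d ≈ 5.34×10⁹ m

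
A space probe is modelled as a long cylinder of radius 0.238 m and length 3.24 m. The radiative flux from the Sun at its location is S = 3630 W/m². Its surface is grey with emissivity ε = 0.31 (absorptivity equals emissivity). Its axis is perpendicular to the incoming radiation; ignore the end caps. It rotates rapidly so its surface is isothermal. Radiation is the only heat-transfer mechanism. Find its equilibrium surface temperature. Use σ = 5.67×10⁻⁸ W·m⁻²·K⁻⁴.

T ≈ 378 K

At equilibrium, absorbed power = emitted power.
Absorbing cross-section = 2rL = 1.542 m²; emitting surface = 2πrL = 4.845 m² (ratio π).
εS·A_cross = εσ·A_surf·T⁴  ⇒  T⁴ = S/(πσ)   (ε cancels).
T⁴ = 3630/(π·5.67×10⁻⁸) = 2.038×10¹⁰ K⁴.
T = (2.038×10¹⁰)^(1/4).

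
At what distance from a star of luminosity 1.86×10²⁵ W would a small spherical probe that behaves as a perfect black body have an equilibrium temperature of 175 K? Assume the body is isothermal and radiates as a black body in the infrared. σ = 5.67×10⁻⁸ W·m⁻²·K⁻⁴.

d ≈ 8.34×10¹⁰ m

For an isothermal black-emitting sphere, (1−a)S·πr² = σ·4πr²·T⁴ ⇒ S = 4σT⁴/(1−a).
S = 4·5.67×10⁻⁸·(175)⁴/1.00 = 212.7 W/m².
Flux falls as S = L/(4πd²), so d = √(L/(4πS)) = √(1.86×10²⁵/(4π·212.7)).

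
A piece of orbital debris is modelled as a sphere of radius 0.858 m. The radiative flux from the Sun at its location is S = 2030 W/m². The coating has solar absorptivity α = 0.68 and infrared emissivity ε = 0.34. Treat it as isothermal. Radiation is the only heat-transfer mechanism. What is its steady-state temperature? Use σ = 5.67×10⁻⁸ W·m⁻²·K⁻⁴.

At equilibrium, absorbed power = emitted power.
Absorbing cross-section = πr² = 2.313 m²; emitting surface = 4πr² = 9.251 m² (ratio 4).
αS·A_cross = εσ·A_surf·T⁴  ⇒  T⁴ = αS/(ε·4σ).
T⁴ = 0.680·2030/(0.34·4·5.67×10⁻⁸) = 1.790×10¹⁰ K⁴.
T = (1.790×10¹⁰)^(1/4).

T ≈ 366 K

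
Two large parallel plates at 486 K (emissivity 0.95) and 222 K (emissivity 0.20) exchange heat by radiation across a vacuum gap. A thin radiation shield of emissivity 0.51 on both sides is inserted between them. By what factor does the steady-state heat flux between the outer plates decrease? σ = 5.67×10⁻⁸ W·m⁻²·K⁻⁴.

factor ≈ 1.58

Without shield: q₀ = σΔ(T⁴)/(1/ε₁+1/ε₂−1) with denominator 5.053.
With shield the two gaps are in series; the resistances add: (1/ε₁+1/ε_s−1)+(1/ε_s+1/ε₂−1) = 2.013+5.961 = 7.974.
Heat-flux ratio q₀/q = 7.974/5.053.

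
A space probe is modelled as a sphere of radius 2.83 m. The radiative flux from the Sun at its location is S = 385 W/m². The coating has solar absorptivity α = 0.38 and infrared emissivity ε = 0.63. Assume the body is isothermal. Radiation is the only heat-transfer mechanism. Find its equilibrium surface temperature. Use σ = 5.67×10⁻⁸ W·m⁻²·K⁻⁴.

T ≈ 179 K

At equilibrium, absorbed power = emitted power.
Absorbing cross-section = πr² = 25.16 m²; emitting surface = 4πr² = 100.6 m² (ratio 4).
αS·A_cross = εσ·A_surf·T⁴  ⇒  T⁴ = αS/(ε·4σ).
T⁴ = 0.380·385/(0.63·4·5.67×10⁻⁸) = 1.024×10⁹ K⁴.
T = (1.024×10⁹)^(1/4).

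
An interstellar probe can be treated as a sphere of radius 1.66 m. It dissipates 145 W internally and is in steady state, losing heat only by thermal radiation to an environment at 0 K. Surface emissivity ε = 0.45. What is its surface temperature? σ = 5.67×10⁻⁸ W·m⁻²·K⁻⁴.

Steady state: internal power = radiated power, P = εσA T⁴.
Radiating area A = 4πr² = 34.63 m².
T⁴ = P/(εσA) = 145/(0.45·5.67×10⁻⁸·34.63) = 1.641×10⁸ K⁴.
T = (1.641×10⁸)^(1/4).

T ≈ 113 K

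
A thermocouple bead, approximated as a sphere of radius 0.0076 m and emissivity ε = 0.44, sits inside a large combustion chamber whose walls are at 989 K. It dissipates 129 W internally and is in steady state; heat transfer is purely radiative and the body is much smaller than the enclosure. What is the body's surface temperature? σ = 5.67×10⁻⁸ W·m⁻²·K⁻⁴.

T ≈ 1690 K

For a small grey body in a large enclosure, net radiated power = εσA(T⁴ − T_w⁴).
Steady state: P = εσA(T⁴ − T_w⁴) with A = 4πr² = 7.258×10⁻⁴ m².
T⁴ = P/(εσA) + T_w⁴ = 129/(0.44·5.67×10⁻⁸·7.258×10⁻⁴) + (989)⁴
    = 7.124×10¹² + 9.567×10¹¹ = 8.081×10¹² K⁴.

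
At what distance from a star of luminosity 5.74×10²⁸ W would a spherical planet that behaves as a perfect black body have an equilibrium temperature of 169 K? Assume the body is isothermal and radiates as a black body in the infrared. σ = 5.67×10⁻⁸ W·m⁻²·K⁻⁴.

For an isothermal black-emitting sphere, (1−a)S·πr² = σ·4πr²·T⁴ ⇒ S = 4σT⁴/(1−a).
S = 4·5.67×10⁻⁸·(169)⁴/1.00 = 185.0 W/m².
Flux falls as S = L/(4πd²), so d = √(L/(4πS)) = √(5.74×10²⁸/(4π·185.0)).

d ≈ 4.97×10¹² m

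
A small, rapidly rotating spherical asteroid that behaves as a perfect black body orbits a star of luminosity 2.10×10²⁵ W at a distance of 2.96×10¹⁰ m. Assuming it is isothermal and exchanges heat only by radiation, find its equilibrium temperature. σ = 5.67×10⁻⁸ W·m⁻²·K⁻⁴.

T ≈ 303 K

First find the stellar flux at distance d: S = L/(4πd²) = 2.10×10²⁵/(4π·(2.96×10¹⁰)²) = 1907 W/m².
For an isothermal sphere, absorbed (1−a)S·πr² = emitted σ·4πr²·T⁴, so T⁴ = (1−a)S/(4σ).
T⁴ = 1.00·1907/(4·5.67×10⁻⁸) = 8.410×10⁹ K⁴.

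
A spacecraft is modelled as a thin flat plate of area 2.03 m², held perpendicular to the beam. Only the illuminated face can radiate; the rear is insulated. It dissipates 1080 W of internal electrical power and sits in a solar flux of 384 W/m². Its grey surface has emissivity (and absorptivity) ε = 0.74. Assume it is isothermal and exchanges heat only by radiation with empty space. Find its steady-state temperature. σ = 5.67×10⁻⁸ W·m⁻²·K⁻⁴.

T ≈ 373 K

At steady state, absorbed solar power + internal power = radiated power.
Absorbed: α·S·A_cross = 0.74·384·2.030 = 576.8 W (cross-section A).
Total input = 576.8 + 1080 = 1657 W.
Radiated: εσ·A_surf·T⁴ with A_surf = A = 2.030 m².
T⁴ = 1657/(0.74·5.67×10⁻⁸·2.030) = 1.945×10¹⁰ K⁴.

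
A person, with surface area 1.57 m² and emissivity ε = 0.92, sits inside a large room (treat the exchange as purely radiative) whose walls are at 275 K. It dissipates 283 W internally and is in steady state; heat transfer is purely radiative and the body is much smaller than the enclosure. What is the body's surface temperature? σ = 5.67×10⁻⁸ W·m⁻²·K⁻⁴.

T ≈ 309 K

For a small grey body in a large enclosure, net radiated power = εσA(T⁴ − T_w⁴).
Steady state: P = εσA(T⁴ − T_w⁴) with A = 1.57 m².
T⁴ = P/(εσA) + T_w⁴ = 283/(0.92·5.67×10⁻⁸·1.570) + (275)⁴
    = 3.456×10⁹ + 5.719×10⁹ = 9.175×10⁹ K⁴.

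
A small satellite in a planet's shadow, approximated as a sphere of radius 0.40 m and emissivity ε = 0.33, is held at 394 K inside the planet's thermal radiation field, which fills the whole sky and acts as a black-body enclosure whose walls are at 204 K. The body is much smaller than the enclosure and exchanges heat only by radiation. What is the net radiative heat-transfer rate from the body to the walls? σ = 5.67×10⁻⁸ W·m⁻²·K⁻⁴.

P_net ≈ 841 W

For a small grey body in a large enclosure: P_net = εσA(T_body⁴ − T_wall⁴).
A = 4πr² = 2.011 m²; T_body⁴ − T_wall⁴ = 2.410×10¹⁰ − 1.732×10⁹ = 2.237×10¹⁰ K⁴.
|P_net| = 0.33·5.67×10⁻⁸·2.011·2.237×10¹⁰.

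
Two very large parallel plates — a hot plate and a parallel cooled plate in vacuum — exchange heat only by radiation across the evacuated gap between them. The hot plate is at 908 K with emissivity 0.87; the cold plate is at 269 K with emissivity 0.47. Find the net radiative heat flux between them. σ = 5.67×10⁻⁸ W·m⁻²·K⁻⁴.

q ≈ 16800 W/m²

For two infinite grey parallel plates, q = σ(T₁⁴ − T₂⁴)/(1/ε₁ + 1/ε₂ − 1).
T₁⁴ − T₂⁴ = 6.797×10¹¹ − 5.236×10⁹ = 6.745×10¹¹ K⁴.
1/ε₁ + 1/ε₂ − 1 = 1.149 + 2.128 − 1 = 2.277.
q = 5.67×10⁻⁸ × 6.745×10¹¹ / 2.277.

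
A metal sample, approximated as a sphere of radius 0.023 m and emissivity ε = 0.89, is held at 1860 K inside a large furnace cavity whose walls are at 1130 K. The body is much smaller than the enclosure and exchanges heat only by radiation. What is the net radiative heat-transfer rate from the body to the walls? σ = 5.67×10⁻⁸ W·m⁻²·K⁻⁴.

P_net ≈ 3470 W

For a small grey body in a large enclosure: P_net = εσA(T_body⁴ − T_wall⁴).
A = 4πr² = 0.006648 m²; T_body⁴ − T_wall⁴ = 1.197×10¹³ − 1.630×10¹² = 1.034×10¹³ K⁴.
|P_net| = 0.89·5.67×10⁻⁸·0.006648·1.034×10¹³.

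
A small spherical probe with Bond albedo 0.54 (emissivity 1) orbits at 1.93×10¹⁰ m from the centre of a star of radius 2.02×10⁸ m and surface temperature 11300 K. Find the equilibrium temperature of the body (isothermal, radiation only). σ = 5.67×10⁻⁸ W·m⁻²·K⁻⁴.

T ≈ 673 K

The star's surface emits σT_*⁴; at distance d the flux is S = σT_*⁴(R_*/d)².
S = 5.67×10⁻⁸·(11300)⁴·(2.02×10⁸/1.93×10¹⁰)² = 1.013×10⁵ W/m².
For an isothermal sphere T⁴ = (1−a)S/(4σ) = 2.054×10¹¹ K⁴.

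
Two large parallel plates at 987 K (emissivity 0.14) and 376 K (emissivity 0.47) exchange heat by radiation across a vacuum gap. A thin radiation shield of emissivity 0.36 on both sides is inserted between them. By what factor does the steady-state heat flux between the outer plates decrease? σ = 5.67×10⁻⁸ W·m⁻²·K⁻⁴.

Without shield: q₀ = σΔ(T⁴)/(1/ε₁+1/ε₂−1) with denominator 8.271.
With shield the two gaps are in series; the resistances add: (1/ε₁+1/ε_s−1)+(1/ε_s+1/ε₂−1) = 8.921+3.905 = 12.83.
Heat-flux ratio q₀/q = 12.83/8.271.

factor ≈ 1.55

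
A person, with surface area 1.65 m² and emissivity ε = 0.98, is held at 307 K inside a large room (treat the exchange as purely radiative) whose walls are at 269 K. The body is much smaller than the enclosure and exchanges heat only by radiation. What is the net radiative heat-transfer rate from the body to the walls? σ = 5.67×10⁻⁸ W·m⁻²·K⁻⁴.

P_net ≈ 334 W

For a small grey body in a large enclosure: P_net = εσA(T_body⁴ − T_wall⁴).
A = 1.65 m²; T_body⁴ − T_wall⁴ = 8.883×10⁹ − 5.236×10⁹ = 3.647×10⁹ K⁴.
|P_net| = 0.98·5.67×10⁻⁸·1.650·3.647×10⁹.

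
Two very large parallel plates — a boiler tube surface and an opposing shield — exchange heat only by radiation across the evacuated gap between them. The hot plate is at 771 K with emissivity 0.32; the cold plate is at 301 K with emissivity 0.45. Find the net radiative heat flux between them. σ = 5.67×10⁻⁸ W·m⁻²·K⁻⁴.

q ≈ 4500 W/m²

For two infinite grey parallel plates, q = σ(T₁⁴ − T₂⁴)/(1/ε₁ + 1/ε₂ − 1).
T₁⁴ − T₂⁴ = 3.534×10¹¹ − 8.209×10⁹ = 3.452×10¹¹ K⁴.
1/ε₁ + 1/ε₂ − 1 = 3.125 + 2.222 − 1 = 4.347.
q = 5.67×10⁻⁸ × 3.452×10¹¹ / 4.347.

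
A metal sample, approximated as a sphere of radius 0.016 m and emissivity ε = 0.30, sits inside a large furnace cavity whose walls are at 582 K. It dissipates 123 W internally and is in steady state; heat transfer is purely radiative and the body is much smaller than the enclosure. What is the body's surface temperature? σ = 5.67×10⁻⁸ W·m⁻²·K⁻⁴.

For a small grey body in a large enclosure, net radiated power = εσA(T⁴ − T_w⁴).
Steady state: P = εσA(T⁴ − T_w⁴) with A = 4πr² = 0.003217 m².
T⁴ = P/(εσA) + T_w⁴ = 123/(0.30·5.67×10⁻⁸·0.003217) + (582)⁴
    = 2.248×10¹² + 1.147×10¹¹ = 2.362×10¹² K⁴.

T ≈ 1240 K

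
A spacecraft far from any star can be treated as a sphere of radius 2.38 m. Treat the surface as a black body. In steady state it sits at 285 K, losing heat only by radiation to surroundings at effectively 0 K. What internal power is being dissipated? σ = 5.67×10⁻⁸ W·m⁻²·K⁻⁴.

Steady state: P = εσA T⁴.
A = 4πr² = 71.18 m²; T⁴ = (285)⁴ = 6.598×10⁹ K⁴.
P = 1.0 × 5.67×10⁻⁸ × 71.18 × 6.598×10⁹.

P ≈ 26600 W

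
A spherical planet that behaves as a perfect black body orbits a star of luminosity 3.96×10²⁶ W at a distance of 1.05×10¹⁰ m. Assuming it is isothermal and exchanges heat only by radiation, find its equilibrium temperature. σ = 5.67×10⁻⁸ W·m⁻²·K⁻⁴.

First find the stellar flux at distance d: S = L/(4πd²) = 3.96×10²⁶/(4π·(1.05×10¹⁰)²) = 2.858×10⁵ W/m².
For an isothermal sphere, absorbed (1−a)S·πr² = emitted σ·4πr²·T⁴, so T⁴ = (1−a)S/(4σ).
T⁴ = 1.00·2.858×10⁵/(4·5.67×10⁻⁸) = 1.260×10¹² K⁴.

T ≈ 1060 K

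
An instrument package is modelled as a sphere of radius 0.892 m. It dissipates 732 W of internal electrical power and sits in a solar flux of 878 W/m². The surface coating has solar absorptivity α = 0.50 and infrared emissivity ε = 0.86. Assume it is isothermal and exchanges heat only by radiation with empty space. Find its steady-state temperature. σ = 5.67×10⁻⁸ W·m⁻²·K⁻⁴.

T ≈ 247 K

At steady state, absorbed solar power + internal power = radiated power.
Absorbed: α·S·A_cross = 0.50·878·2.500 = 1097 W (cross-section πr²).
Total input = 1097 + 732 = 1829 W.
Radiated: εσ·A_surf·T⁴ with A_surf = 4πr² = 9.999 m².
T⁴ = 1829/(0.86·5.67×10⁻⁸·9.999) = 3.752×10⁹ K⁴.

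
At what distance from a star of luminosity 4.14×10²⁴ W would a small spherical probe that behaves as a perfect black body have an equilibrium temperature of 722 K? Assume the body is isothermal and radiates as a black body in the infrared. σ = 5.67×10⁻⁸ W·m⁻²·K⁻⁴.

For an isothermal black-emitting sphere, (1−a)S·πr² = σ·4πr²·T⁴ ⇒ S = 4σT⁴/(1−a).
S = 4·5.67×10⁻⁸·(722)⁴/1.00 = 61630 W/m².
Flux falls as S = L/(4πd²), so d = √(L/(4πS)) = √(4.14×10²⁴/(4π·61630)).

d ≈ 2.31×10⁹ m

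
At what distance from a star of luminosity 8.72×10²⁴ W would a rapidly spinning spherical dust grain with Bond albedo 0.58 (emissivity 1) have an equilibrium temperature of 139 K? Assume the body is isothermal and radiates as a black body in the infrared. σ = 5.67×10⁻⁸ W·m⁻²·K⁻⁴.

d ≈ 5.87×10¹⁰ m

For an isothermal black-emitting sphere, (1−a)S·πr² = σ·4πr²·T⁴ ⇒ S = 4σT⁴/(1−a).
S = 4·5.67×10⁻⁸·(139)⁴/0.420 = 201.6 W/m².
Flux falls as S = L/(4πd²), so d = √(L/(4πS)) = √(8.72×10²⁴/(4π·201.6)).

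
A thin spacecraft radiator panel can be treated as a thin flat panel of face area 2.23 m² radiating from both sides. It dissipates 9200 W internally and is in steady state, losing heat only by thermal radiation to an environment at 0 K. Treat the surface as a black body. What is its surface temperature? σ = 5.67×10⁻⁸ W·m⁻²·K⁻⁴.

Steady state: internal power = radiated power, P = εσA T⁴.
Radiating area A = 2·2.23 = 4.460 m².
T⁴ = P/(εσA) = 9200/(1.0·5.67×10⁻⁸·4.460) = 3.638×10¹⁰ K⁴.
T = (3.638×10¹⁰)^(1/4).

T ≈ 437 K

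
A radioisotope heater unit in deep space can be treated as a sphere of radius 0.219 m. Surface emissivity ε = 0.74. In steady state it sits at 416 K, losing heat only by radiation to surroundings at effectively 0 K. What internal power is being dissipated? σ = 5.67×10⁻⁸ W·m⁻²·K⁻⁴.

P ≈ 757 W

Steady state: P = εσA T⁴.
A = 4πr² = 0.6027 m²; T⁴ = (416)⁴ = 2.995×10¹⁰ K⁴.
P = 0.74 × 5.67×10⁻⁸ × 0.6027 × 2.995×10¹⁰.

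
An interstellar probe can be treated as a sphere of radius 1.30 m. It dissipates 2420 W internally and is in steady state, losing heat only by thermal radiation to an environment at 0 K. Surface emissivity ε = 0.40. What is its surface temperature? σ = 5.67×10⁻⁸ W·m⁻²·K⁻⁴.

Steady state: internal power = radiated power, P = εσA T⁴.
Radiating area A = 4πr² = 21.24 m².
T⁴ = P/(εσA) = 2420/(0.40·5.67×10⁻⁸·21.24) = 5.024×10⁹ K⁴.
T = (5.024×10⁹)^(1/4).

T ≈ 266 K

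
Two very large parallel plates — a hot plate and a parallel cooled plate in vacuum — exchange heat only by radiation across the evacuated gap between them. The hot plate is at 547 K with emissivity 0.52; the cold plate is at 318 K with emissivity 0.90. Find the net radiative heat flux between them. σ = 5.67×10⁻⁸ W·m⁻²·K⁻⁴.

q ≈ 2210 W/m²

For two infinite grey parallel plates, q = σ(T₁⁴ − T₂⁴)/(1/ε₁ + 1/ε₂ − 1).
T₁⁴ − T₂⁴ = 8.953×10¹⁰ − 1.023×10¹⁰ = 7.930×10¹⁰ K⁴.
1/ε₁ + 1/ε₂ − 1 = 1.923 + 1.111 − 1 = 2.034.
q = 5.67×10⁻⁸ × 7.930×10¹⁰ / 2.034.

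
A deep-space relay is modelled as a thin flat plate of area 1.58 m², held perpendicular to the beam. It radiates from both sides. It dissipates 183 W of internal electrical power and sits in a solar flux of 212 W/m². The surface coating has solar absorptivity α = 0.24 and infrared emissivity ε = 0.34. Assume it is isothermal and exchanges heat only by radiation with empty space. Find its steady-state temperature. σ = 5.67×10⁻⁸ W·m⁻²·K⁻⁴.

At steady state, absorbed solar power + internal power = radiated power.
Absorbed: α·S·A_cross = 0.24·212·1.580 = 80.39 W (cross-section A).
Total input = 80.39 + 183 = 263.4 W.
Radiated: εσ·A_surf·T⁴ with A_surf = 2A = 3.160 m².
T⁴ = 263.4/(0.34·5.67×10⁻⁸·3.160) = 4.324×10⁹ K⁴.

T ≈ 256 K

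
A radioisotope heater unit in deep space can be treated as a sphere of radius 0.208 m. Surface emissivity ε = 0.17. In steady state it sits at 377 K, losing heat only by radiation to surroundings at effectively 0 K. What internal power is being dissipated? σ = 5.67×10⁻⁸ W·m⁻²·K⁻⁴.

P ≈ 106 W

Steady state: P = εσA T⁴.
A = 4πr² = 0.5437 m²; T⁴ = (377)⁴ = 2.020×10¹⁰ K⁴.
P = 0.17 × 5.67×10⁻⁸ × 0.5437 × 2.020×10¹⁰.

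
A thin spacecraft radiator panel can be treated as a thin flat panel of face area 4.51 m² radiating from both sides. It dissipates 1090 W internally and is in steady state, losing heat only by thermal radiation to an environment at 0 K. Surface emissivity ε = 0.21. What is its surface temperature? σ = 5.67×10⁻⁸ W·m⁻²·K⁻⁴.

Steady state: internal power = radiated power, P = εσA T⁴.
Radiating area A = 2·4.51 = 9.020 m².
T⁴ = P/(εσA) = 1090/(0.21·5.67×10⁻⁸·9.020) = 1.015×10¹⁰ K⁴.
T = (1.015×10¹⁰)^(1/4).

T ≈ 317 K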